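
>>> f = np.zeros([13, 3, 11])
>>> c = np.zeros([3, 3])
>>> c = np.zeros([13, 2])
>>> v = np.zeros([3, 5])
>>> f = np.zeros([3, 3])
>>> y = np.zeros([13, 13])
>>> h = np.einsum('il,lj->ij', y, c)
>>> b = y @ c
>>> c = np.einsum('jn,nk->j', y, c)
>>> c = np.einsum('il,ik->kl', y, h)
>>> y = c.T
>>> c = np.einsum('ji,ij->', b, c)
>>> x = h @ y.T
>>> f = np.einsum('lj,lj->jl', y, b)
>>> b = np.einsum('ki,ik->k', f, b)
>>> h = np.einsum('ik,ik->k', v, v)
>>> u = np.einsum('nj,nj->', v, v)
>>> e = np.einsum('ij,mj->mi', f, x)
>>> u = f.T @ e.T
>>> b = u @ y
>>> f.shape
(2, 13)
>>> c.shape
()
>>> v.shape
(3, 5)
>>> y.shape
(13, 2)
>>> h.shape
(5,)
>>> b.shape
(13, 2)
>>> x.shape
(13, 13)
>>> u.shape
(13, 13)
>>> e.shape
(13, 2)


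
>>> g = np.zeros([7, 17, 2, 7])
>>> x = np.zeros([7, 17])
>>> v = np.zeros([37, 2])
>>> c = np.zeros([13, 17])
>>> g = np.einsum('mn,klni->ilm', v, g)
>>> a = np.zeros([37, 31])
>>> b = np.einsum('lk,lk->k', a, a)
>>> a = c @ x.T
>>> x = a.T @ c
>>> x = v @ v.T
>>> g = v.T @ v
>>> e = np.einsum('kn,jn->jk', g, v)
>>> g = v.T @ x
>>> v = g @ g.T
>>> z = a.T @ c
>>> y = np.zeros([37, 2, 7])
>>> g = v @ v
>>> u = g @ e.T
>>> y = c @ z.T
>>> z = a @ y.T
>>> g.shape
(2, 2)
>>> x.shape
(37, 37)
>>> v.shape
(2, 2)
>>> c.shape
(13, 17)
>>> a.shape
(13, 7)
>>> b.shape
(31,)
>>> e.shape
(37, 2)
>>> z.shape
(13, 13)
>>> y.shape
(13, 7)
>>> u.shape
(2, 37)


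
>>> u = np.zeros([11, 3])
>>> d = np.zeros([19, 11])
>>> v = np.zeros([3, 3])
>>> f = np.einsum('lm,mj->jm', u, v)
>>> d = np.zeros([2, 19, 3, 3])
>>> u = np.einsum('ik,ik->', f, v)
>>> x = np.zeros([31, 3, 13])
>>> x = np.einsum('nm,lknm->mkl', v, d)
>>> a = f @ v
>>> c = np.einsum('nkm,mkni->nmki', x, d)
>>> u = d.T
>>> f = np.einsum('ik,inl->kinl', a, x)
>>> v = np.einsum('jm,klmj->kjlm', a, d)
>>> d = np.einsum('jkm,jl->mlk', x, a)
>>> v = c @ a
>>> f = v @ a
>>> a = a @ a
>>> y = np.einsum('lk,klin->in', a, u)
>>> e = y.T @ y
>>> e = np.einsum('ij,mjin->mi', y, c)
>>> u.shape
(3, 3, 19, 2)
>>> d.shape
(2, 3, 19)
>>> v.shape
(3, 2, 19, 3)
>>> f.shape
(3, 2, 19, 3)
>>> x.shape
(3, 19, 2)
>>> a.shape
(3, 3)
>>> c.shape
(3, 2, 19, 3)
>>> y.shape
(19, 2)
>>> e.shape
(3, 19)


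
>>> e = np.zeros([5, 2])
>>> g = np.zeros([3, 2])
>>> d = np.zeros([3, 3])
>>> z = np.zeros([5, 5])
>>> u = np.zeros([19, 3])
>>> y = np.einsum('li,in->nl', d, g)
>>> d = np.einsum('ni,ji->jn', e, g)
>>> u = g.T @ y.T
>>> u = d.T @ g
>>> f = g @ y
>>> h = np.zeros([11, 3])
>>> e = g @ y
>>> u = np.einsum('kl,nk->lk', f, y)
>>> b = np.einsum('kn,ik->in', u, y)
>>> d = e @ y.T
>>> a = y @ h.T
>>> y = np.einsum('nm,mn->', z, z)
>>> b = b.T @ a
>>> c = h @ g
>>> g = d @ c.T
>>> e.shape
(3, 3)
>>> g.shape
(3, 11)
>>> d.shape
(3, 2)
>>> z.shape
(5, 5)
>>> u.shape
(3, 3)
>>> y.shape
()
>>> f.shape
(3, 3)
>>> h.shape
(11, 3)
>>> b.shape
(3, 11)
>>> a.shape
(2, 11)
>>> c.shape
(11, 2)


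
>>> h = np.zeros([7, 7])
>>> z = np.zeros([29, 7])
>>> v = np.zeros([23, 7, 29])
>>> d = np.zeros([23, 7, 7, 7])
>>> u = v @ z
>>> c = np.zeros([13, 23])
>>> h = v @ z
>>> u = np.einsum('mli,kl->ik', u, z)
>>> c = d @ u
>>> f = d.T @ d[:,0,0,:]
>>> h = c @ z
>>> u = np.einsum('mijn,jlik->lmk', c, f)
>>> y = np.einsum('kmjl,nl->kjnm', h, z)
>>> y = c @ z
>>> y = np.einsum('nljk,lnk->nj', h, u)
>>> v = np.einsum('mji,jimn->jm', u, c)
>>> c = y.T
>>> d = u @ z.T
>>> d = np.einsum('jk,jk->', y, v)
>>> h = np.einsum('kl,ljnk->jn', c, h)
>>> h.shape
(7, 7)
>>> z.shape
(29, 7)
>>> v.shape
(23, 7)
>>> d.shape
()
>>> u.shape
(7, 23, 7)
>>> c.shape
(7, 23)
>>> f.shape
(7, 7, 7, 7)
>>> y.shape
(23, 7)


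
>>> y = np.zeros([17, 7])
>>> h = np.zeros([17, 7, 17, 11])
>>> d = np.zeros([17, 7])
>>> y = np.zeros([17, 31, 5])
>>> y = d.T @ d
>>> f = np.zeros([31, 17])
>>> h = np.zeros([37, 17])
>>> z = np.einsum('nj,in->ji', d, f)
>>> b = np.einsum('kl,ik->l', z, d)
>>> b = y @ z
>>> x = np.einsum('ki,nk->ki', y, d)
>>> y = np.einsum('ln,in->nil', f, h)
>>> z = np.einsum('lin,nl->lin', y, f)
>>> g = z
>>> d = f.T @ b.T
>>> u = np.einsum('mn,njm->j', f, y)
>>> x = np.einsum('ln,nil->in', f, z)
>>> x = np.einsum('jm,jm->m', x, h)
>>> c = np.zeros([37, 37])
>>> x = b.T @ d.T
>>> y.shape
(17, 37, 31)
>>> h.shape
(37, 17)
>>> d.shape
(17, 7)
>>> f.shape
(31, 17)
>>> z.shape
(17, 37, 31)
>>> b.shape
(7, 31)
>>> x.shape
(31, 17)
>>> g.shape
(17, 37, 31)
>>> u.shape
(37,)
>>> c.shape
(37, 37)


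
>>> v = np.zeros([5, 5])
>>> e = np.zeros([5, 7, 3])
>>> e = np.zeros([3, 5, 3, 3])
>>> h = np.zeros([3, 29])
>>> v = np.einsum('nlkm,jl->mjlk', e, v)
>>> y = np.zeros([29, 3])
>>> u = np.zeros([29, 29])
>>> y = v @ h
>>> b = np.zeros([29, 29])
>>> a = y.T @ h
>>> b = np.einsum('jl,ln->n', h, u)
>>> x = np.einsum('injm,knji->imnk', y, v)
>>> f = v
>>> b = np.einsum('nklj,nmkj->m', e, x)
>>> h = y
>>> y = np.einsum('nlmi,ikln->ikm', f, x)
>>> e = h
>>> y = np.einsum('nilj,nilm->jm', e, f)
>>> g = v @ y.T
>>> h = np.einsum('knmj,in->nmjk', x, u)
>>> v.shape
(3, 5, 5, 3)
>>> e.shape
(3, 5, 5, 29)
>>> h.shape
(29, 5, 3, 3)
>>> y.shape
(29, 3)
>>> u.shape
(29, 29)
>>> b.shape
(29,)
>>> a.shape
(29, 5, 5, 29)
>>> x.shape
(3, 29, 5, 3)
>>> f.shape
(3, 5, 5, 3)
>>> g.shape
(3, 5, 5, 29)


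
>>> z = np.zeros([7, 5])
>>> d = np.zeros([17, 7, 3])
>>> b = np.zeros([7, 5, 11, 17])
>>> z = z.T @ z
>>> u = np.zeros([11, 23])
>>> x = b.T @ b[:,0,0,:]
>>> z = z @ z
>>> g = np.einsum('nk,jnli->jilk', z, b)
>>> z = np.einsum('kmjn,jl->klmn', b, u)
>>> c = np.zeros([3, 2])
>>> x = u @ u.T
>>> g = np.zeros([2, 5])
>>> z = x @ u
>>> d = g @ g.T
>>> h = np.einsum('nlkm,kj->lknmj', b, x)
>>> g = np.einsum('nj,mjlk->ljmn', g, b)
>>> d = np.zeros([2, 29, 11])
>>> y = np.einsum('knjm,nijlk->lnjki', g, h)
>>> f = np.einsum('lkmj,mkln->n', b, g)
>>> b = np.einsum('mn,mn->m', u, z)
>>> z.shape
(11, 23)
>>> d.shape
(2, 29, 11)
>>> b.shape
(11,)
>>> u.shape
(11, 23)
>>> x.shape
(11, 11)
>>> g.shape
(11, 5, 7, 2)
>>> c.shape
(3, 2)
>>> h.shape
(5, 11, 7, 17, 11)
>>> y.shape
(17, 5, 7, 11, 11)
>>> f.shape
(2,)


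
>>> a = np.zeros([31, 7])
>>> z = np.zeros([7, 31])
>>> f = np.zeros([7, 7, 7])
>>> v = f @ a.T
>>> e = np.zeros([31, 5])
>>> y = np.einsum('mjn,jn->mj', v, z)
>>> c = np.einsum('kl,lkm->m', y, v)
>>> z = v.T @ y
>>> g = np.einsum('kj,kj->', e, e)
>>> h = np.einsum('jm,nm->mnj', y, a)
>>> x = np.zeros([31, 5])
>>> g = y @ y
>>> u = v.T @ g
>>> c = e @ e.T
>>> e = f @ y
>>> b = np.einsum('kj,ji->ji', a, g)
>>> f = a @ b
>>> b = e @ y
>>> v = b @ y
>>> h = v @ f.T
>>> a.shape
(31, 7)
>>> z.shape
(31, 7, 7)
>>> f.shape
(31, 7)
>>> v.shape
(7, 7, 7)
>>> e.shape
(7, 7, 7)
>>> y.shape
(7, 7)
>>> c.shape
(31, 31)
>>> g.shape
(7, 7)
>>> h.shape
(7, 7, 31)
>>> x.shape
(31, 5)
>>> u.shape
(31, 7, 7)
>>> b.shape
(7, 7, 7)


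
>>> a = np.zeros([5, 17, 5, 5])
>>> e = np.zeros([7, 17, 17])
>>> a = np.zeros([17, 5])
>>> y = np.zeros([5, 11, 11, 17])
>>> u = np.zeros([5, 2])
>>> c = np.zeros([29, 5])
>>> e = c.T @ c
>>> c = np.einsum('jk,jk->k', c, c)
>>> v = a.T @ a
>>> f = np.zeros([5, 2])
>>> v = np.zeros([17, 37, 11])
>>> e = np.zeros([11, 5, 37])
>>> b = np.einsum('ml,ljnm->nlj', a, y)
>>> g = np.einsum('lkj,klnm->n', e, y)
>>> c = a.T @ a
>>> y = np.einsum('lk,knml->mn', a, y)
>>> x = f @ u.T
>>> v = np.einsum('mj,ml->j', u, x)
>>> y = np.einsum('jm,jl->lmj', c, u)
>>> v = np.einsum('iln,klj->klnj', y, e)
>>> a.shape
(17, 5)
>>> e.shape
(11, 5, 37)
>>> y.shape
(2, 5, 5)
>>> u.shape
(5, 2)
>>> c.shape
(5, 5)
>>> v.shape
(11, 5, 5, 37)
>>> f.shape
(5, 2)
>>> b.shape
(11, 5, 11)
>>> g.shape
(11,)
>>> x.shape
(5, 5)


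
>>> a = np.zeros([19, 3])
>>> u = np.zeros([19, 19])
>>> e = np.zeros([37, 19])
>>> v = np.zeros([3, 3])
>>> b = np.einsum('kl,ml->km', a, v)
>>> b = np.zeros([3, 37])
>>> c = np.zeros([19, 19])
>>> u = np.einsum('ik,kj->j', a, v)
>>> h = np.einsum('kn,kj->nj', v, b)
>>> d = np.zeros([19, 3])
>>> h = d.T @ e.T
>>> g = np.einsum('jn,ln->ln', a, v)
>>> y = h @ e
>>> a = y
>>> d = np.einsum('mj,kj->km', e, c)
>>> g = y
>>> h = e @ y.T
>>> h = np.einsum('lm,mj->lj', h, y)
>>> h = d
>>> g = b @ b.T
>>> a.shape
(3, 19)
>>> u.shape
(3,)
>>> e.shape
(37, 19)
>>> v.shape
(3, 3)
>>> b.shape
(3, 37)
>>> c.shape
(19, 19)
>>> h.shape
(19, 37)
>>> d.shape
(19, 37)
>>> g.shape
(3, 3)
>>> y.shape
(3, 19)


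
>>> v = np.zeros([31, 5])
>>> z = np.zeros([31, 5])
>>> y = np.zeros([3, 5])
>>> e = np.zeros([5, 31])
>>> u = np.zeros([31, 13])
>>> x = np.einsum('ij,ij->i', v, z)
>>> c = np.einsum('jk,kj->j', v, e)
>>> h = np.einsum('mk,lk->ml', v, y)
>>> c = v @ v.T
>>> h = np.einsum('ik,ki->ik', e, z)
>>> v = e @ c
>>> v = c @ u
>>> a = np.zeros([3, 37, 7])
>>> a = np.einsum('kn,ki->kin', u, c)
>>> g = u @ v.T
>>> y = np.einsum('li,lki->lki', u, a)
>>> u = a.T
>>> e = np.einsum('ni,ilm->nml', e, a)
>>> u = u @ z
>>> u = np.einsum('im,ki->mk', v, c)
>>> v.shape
(31, 13)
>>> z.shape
(31, 5)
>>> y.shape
(31, 31, 13)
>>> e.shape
(5, 13, 31)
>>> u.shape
(13, 31)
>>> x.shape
(31,)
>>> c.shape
(31, 31)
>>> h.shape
(5, 31)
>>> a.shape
(31, 31, 13)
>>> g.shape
(31, 31)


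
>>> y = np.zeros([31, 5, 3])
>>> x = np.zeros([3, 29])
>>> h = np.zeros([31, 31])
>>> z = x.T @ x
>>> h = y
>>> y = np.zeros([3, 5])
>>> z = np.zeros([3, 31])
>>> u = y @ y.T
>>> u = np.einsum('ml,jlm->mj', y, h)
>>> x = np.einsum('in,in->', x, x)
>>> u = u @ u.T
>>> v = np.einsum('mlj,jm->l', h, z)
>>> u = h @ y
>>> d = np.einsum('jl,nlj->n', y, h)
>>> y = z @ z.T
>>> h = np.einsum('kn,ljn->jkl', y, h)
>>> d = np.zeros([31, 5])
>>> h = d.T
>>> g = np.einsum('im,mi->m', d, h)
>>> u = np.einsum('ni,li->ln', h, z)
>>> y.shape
(3, 3)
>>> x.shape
()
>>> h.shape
(5, 31)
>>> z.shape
(3, 31)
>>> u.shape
(3, 5)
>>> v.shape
(5,)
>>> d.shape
(31, 5)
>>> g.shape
(5,)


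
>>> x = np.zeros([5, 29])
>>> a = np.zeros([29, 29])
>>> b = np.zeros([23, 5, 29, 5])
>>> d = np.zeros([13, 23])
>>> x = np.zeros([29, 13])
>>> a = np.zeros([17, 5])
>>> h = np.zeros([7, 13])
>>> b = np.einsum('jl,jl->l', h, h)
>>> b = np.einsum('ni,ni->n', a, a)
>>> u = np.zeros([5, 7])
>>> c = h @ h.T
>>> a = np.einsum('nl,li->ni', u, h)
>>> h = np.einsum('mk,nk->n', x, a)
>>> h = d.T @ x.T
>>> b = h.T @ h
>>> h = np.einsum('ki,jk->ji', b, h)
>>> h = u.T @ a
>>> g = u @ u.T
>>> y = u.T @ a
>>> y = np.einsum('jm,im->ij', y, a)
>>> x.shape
(29, 13)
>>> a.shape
(5, 13)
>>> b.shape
(29, 29)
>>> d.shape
(13, 23)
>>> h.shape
(7, 13)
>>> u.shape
(5, 7)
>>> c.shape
(7, 7)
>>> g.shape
(5, 5)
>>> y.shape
(5, 7)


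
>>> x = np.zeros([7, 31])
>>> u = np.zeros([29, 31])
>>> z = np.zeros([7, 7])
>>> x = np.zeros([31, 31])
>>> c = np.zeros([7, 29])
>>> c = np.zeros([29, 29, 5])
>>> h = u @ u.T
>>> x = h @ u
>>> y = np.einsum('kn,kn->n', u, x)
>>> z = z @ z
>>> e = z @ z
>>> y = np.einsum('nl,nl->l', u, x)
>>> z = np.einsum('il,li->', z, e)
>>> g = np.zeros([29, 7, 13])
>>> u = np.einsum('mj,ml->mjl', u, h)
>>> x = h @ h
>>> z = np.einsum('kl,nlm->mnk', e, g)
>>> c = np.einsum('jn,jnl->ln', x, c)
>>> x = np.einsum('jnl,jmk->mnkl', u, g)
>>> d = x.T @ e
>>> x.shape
(7, 31, 13, 29)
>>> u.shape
(29, 31, 29)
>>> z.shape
(13, 29, 7)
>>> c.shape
(5, 29)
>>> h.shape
(29, 29)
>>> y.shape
(31,)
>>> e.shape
(7, 7)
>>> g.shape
(29, 7, 13)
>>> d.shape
(29, 13, 31, 7)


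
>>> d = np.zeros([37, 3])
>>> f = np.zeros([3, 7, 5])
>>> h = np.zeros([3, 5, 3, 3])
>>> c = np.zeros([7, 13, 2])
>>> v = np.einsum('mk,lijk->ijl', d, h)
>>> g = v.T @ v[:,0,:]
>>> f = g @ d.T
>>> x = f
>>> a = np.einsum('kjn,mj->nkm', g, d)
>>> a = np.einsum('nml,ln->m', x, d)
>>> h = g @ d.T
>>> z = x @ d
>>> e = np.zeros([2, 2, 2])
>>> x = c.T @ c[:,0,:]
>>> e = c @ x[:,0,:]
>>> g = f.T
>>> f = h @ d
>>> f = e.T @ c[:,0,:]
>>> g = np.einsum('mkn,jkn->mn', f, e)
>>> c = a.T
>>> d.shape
(37, 3)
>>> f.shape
(2, 13, 2)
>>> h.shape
(3, 3, 37)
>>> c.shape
(3,)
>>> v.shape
(5, 3, 3)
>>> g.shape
(2, 2)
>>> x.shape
(2, 13, 2)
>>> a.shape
(3,)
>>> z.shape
(3, 3, 3)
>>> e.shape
(7, 13, 2)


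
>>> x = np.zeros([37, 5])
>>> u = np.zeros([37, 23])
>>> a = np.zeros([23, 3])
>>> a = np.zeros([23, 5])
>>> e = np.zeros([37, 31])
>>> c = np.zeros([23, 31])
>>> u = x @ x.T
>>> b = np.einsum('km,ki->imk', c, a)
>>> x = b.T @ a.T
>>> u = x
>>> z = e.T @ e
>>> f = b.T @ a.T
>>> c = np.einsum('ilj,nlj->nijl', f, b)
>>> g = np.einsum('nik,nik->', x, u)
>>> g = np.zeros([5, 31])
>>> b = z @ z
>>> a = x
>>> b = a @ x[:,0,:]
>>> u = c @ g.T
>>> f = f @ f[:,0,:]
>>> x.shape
(23, 31, 23)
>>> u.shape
(5, 23, 23, 5)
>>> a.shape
(23, 31, 23)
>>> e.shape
(37, 31)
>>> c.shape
(5, 23, 23, 31)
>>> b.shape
(23, 31, 23)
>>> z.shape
(31, 31)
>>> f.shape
(23, 31, 23)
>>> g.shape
(5, 31)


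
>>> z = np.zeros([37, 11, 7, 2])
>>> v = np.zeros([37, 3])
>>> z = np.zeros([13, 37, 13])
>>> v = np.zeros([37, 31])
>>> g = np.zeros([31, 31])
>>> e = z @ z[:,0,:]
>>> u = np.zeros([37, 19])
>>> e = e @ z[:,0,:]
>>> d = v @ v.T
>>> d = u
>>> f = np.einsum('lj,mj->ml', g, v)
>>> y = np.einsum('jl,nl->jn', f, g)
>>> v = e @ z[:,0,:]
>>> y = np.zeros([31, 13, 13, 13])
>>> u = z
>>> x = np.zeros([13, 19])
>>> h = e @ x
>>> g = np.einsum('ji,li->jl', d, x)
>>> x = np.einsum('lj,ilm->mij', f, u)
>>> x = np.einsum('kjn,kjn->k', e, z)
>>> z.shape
(13, 37, 13)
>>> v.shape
(13, 37, 13)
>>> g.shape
(37, 13)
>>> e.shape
(13, 37, 13)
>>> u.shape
(13, 37, 13)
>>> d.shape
(37, 19)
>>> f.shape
(37, 31)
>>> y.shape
(31, 13, 13, 13)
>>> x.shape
(13,)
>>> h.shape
(13, 37, 19)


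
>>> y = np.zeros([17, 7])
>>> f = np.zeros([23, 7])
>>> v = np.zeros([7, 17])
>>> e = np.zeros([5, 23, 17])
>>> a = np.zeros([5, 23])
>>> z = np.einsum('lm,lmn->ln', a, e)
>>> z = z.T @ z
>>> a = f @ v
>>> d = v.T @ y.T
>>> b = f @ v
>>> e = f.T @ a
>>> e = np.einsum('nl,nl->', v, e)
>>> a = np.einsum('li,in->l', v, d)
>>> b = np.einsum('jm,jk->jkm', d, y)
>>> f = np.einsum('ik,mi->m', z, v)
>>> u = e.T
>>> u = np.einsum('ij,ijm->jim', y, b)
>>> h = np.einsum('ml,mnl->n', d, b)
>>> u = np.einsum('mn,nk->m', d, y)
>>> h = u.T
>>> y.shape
(17, 7)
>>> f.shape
(7,)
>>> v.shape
(7, 17)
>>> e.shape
()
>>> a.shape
(7,)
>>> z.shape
(17, 17)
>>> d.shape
(17, 17)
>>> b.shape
(17, 7, 17)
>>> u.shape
(17,)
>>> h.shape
(17,)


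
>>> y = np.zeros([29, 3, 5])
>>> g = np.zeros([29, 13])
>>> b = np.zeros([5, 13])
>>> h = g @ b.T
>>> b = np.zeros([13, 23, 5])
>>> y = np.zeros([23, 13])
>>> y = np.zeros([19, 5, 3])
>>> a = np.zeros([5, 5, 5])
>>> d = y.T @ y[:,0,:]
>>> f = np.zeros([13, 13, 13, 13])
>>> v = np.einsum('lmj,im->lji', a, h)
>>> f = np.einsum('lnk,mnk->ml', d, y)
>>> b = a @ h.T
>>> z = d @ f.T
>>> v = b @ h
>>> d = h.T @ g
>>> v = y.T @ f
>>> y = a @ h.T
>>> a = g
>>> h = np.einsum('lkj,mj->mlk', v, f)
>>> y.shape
(5, 5, 29)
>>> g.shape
(29, 13)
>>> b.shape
(5, 5, 29)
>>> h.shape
(19, 3, 5)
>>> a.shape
(29, 13)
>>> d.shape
(5, 13)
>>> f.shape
(19, 3)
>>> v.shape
(3, 5, 3)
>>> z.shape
(3, 5, 19)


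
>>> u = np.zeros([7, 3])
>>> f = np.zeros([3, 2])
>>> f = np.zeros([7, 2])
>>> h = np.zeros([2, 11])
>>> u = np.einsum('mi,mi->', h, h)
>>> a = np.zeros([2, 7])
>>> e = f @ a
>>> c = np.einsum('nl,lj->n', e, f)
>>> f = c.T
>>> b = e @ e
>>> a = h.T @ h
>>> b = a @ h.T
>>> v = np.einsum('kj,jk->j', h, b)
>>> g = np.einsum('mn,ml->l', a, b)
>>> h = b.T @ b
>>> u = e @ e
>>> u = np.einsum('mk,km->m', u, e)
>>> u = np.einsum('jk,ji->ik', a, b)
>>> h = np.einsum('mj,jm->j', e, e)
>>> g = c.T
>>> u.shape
(2, 11)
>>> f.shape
(7,)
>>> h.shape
(7,)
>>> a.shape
(11, 11)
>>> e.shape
(7, 7)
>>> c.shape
(7,)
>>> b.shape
(11, 2)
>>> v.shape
(11,)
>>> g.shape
(7,)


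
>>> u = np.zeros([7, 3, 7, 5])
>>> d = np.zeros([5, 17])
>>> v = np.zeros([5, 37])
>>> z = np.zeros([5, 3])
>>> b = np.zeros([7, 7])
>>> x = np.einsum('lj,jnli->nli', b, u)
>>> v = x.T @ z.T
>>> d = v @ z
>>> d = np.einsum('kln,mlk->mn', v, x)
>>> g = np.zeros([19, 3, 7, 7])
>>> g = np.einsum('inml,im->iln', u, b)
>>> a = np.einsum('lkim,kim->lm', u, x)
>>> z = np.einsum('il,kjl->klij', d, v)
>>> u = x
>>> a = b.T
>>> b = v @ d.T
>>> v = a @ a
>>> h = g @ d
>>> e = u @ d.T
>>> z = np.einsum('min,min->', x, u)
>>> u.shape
(3, 7, 5)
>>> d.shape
(3, 5)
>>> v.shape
(7, 7)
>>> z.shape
()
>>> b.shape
(5, 7, 3)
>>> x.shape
(3, 7, 5)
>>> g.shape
(7, 5, 3)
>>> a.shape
(7, 7)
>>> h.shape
(7, 5, 5)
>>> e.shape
(3, 7, 3)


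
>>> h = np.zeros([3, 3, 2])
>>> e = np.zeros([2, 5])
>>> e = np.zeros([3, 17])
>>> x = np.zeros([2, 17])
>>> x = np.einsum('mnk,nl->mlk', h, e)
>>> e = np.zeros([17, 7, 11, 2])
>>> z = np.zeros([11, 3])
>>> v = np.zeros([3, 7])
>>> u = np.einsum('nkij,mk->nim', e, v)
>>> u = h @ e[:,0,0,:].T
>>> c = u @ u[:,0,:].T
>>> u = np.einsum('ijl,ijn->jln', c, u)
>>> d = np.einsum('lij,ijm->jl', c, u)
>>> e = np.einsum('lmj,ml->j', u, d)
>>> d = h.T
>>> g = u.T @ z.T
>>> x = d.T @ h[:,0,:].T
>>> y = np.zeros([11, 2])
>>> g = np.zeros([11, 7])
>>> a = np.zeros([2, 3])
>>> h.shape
(3, 3, 2)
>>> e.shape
(17,)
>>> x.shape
(3, 3, 3)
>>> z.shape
(11, 3)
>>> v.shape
(3, 7)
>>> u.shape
(3, 3, 17)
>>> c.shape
(3, 3, 3)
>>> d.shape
(2, 3, 3)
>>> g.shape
(11, 7)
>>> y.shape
(11, 2)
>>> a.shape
(2, 3)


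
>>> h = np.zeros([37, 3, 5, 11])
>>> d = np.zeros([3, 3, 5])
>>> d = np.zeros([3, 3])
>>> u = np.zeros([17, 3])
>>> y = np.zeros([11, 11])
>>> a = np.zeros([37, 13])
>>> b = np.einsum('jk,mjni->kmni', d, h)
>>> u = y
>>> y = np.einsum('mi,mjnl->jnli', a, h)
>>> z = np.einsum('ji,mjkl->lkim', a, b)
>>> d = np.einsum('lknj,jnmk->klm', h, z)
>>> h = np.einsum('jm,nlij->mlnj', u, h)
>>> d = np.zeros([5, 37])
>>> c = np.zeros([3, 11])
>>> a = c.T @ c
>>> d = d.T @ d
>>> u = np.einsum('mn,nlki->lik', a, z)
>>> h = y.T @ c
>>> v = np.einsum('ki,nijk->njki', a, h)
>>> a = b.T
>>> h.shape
(13, 11, 5, 11)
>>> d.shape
(37, 37)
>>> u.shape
(5, 3, 13)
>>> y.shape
(3, 5, 11, 13)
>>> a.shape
(11, 5, 37, 3)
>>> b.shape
(3, 37, 5, 11)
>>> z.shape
(11, 5, 13, 3)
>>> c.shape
(3, 11)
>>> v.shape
(13, 5, 11, 11)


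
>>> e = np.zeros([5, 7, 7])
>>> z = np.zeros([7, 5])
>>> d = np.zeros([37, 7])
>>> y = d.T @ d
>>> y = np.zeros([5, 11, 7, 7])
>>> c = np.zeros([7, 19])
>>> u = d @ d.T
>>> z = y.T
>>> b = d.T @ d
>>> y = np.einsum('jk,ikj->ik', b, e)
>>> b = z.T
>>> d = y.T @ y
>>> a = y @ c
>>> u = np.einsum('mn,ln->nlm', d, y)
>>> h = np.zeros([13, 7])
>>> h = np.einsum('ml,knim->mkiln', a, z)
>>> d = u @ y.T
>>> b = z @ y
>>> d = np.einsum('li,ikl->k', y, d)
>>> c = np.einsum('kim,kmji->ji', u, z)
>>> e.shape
(5, 7, 7)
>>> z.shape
(7, 7, 11, 5)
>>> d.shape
(5,)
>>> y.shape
(5, 7)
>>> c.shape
(11, 5)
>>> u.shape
(7, 5, 7)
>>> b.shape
(7, 7, 11, 7)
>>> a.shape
(5, 19)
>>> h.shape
(5, 7, 11, 19, 7)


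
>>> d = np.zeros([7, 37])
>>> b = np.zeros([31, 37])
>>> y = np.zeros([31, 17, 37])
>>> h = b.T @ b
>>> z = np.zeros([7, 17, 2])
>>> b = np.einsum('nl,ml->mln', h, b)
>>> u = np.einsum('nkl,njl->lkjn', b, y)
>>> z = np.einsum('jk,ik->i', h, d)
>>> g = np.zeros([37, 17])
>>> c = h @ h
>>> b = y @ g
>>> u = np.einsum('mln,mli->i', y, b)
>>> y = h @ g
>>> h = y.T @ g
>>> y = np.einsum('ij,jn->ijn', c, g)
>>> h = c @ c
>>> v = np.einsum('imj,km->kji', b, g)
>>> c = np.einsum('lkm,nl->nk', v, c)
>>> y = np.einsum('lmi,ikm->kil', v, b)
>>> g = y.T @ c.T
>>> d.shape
(7, 37)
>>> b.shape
(31, 17, 17)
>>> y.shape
(17, 31, 37)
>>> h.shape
(37, 37)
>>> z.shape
(7,)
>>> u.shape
(17,)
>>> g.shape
(37, 31, 37)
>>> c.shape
(37, 17)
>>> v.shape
(37, 17, 31)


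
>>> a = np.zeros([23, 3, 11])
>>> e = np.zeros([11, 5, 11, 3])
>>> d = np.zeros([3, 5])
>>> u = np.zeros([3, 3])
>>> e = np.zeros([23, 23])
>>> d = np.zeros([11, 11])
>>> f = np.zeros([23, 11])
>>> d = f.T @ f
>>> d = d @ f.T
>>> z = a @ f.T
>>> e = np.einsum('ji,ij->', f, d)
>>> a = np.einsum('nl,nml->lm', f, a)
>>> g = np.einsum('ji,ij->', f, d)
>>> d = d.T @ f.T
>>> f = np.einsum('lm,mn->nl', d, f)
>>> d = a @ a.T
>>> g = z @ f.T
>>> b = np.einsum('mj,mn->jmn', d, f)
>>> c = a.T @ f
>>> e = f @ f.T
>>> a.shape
(11, 3)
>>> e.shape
(11, 11)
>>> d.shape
(11, 11)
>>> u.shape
(3, 3)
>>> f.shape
(11, 23)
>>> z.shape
(23, 3, 23)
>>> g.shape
(23, 3, 11)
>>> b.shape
(11, 11, 23)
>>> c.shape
(3, 23)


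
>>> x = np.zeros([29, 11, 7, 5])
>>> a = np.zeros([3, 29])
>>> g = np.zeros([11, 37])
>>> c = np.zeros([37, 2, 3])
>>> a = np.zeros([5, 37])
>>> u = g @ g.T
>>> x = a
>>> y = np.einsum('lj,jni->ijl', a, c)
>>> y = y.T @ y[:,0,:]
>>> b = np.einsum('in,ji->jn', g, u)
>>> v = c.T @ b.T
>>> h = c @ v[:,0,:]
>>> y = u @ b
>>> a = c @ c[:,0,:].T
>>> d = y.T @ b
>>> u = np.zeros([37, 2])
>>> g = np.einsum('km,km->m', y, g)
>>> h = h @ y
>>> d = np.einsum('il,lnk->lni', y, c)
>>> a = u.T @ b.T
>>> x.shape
(5, 37)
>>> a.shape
(2, 11)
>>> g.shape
(37,)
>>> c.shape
(37, 2, 3)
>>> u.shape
(37, 2)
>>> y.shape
(11, 37)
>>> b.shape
(11, 37)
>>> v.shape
(3, 2, 11)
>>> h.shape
(37, 2, 37)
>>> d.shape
(37, 2, 11)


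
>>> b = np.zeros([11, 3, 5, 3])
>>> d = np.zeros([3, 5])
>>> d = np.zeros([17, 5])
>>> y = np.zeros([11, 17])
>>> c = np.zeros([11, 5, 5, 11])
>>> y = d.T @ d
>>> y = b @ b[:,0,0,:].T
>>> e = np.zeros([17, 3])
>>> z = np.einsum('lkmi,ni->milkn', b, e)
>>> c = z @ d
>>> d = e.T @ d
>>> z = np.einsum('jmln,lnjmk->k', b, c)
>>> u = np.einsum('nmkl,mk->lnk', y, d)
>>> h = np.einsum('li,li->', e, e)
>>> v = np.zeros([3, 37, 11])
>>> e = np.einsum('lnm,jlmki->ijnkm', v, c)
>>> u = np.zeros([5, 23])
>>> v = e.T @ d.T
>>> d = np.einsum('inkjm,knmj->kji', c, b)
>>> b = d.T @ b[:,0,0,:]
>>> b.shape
(5, 3, 3)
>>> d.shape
(11, 3, 5)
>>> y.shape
(11, 3, 5, 11)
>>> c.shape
(5, 3, 11, 3, 5)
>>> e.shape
(5, 5, 37, 3, 11)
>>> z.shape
(5,)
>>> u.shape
(5, 23)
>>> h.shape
()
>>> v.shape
(11, 3, 37, 5, 3)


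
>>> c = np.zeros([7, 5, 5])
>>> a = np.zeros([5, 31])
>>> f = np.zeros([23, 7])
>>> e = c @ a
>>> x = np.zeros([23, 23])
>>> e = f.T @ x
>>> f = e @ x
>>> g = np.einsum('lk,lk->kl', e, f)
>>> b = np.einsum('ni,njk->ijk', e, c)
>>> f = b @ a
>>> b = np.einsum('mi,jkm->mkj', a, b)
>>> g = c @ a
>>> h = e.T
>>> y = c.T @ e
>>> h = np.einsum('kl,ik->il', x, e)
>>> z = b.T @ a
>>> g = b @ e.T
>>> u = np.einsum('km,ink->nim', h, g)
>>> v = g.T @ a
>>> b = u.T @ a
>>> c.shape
(7, 5, 5)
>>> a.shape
(5, 31)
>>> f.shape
(23, 5, 31)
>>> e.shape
(7, 23)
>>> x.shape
(23, 23)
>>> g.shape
(5, 5, 7)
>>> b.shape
(23, 5, 31)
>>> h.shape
(7, 23)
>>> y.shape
(5, 5, 23)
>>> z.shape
(23, 5, 31)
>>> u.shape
(5, 5, 23)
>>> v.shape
(7, 5, 31)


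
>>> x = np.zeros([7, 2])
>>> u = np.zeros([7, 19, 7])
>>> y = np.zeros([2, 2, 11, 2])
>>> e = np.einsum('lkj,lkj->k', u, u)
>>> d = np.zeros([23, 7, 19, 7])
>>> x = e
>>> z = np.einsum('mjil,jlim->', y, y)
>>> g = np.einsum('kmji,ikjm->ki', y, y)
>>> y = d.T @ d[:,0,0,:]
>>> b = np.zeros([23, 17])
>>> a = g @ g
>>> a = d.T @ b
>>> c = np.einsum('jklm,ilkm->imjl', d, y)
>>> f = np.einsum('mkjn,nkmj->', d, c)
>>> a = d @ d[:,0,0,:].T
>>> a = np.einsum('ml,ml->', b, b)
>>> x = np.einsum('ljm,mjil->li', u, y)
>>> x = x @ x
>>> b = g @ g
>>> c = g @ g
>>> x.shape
(7, 7)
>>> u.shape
(7, 19, 7)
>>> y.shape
(7, 19, 7, 7)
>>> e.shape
(19,)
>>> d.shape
(23, 7, 19, 7)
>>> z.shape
()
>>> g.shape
(2, 2)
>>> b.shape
(2, 2)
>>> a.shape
()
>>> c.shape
(2, 2)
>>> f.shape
()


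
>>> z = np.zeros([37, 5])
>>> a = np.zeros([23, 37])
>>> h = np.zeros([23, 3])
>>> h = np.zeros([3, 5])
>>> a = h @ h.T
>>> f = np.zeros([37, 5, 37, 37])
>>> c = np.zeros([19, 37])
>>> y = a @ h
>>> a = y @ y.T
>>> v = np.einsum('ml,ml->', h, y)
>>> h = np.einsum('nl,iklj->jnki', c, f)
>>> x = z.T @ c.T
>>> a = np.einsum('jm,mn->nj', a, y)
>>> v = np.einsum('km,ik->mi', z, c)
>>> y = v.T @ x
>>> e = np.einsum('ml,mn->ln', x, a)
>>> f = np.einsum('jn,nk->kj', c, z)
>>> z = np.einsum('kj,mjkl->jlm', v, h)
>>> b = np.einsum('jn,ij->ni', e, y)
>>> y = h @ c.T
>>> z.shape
(19, 37, 37)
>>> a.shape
(5, 3)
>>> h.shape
(37, 19, 5, 37)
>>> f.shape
(5, 19)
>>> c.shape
(19, 37)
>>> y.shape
(37, 19, 5, 19)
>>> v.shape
(5, 19)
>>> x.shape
(5, 19)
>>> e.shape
(19, 3)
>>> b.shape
(3, 19)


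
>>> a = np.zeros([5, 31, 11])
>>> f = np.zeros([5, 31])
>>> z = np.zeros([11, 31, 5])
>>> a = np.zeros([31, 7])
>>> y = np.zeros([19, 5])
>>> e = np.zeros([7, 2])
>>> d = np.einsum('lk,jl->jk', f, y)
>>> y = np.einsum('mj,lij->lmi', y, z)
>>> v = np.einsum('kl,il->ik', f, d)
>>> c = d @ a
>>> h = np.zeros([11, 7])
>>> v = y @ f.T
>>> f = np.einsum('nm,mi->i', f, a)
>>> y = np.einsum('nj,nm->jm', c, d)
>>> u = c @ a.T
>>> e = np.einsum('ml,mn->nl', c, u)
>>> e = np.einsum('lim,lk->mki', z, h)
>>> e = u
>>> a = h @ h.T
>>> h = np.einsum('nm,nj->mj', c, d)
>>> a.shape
(11, 11)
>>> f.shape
(7,)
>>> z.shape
(11, 31, 5)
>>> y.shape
(7, 31)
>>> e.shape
(19, 31)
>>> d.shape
(19, 31)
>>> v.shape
(11, 19, 5)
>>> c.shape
(19, 7)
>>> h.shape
(7, 31)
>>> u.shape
(19, 31)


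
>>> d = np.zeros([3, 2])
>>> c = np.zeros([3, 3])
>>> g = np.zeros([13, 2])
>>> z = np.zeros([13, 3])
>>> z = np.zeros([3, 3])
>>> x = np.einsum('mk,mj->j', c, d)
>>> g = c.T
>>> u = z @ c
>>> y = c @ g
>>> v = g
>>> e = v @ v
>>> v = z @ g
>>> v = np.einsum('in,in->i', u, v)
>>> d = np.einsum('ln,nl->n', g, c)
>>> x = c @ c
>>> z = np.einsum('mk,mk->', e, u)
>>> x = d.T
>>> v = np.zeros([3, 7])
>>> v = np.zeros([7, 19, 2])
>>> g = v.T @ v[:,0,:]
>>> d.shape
(3,)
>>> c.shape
(3, 3)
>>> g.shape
(2, 19, 2)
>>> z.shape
()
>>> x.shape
(3,)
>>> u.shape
(3, 3)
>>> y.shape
(3, 3)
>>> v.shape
(7, 19, 2)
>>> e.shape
(3, 3)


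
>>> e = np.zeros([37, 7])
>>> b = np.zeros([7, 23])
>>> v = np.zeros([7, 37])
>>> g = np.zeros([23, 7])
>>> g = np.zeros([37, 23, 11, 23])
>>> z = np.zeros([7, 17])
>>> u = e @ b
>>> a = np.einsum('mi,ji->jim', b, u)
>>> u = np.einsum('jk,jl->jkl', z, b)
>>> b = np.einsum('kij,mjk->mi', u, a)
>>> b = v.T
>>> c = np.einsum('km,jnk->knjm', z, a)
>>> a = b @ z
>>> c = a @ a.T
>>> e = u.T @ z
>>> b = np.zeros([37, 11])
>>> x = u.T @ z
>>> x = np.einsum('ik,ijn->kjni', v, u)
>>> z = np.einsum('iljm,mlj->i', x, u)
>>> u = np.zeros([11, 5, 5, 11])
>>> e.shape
(23, 17, 17)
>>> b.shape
(37, 11)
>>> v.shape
(7, 37)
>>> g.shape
(37, 23, 11, 23)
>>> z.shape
(37,)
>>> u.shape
(11, 5, 5, 11)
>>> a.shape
(37, 17)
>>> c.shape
(37, 37)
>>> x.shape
(37, 17, 23, 7)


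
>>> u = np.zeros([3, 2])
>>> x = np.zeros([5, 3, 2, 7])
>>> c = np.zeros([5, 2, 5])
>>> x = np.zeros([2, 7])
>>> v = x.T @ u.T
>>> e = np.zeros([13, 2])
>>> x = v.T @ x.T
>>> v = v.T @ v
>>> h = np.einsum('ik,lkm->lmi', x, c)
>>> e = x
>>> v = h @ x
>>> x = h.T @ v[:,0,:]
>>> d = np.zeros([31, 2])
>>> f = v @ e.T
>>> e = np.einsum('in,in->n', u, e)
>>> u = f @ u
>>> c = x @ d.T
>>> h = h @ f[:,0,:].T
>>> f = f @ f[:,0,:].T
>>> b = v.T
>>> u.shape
(5, 5, 2)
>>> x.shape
(3, 5, 2)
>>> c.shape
(3, 5, 31)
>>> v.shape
(5, 5, 2)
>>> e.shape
(2,)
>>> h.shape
(5, 5, 5)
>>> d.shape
(31, 2)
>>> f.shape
(5, 5, 5)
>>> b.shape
(2, 5, 5)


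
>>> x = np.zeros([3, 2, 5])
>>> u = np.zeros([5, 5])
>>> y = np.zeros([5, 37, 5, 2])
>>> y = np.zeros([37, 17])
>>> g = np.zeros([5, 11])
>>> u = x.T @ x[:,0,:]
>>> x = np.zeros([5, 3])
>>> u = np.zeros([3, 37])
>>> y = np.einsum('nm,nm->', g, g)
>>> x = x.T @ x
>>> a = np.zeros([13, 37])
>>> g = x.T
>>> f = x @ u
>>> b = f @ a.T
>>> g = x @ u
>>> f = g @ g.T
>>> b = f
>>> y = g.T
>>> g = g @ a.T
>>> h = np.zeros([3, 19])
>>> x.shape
(3, 3)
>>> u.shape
(3, 37)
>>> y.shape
(37, 3)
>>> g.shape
(3, 13)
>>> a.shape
(13, 37)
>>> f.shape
(3, 3)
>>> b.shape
(3, 3)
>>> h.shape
(3, 19)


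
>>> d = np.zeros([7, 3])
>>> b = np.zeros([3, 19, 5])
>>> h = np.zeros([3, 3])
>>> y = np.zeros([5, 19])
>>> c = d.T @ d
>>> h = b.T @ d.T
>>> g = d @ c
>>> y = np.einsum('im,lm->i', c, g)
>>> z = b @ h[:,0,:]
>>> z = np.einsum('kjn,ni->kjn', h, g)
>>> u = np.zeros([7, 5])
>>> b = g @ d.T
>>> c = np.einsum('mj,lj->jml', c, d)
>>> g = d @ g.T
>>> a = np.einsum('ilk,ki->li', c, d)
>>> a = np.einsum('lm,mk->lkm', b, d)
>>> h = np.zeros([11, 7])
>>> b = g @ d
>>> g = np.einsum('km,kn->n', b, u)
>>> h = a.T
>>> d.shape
(7, 3)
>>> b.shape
(7, 3)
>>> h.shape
(7, 3, 7)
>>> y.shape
(3,)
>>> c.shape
(3, 3, 7)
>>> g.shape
(5,)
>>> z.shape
(5, 19, 7)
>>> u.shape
(7, 5)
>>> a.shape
(7, 3, 7)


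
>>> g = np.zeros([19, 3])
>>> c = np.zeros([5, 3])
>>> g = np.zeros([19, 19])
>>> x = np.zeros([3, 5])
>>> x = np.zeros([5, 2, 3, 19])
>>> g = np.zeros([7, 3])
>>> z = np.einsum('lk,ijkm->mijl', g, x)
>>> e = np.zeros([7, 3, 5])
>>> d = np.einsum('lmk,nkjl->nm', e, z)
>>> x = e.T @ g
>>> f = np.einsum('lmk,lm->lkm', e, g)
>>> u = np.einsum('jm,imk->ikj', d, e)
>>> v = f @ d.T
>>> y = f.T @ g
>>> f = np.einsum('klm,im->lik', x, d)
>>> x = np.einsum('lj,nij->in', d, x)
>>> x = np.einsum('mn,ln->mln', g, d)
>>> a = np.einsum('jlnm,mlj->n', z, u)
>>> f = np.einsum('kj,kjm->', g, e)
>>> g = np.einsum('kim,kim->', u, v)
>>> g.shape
()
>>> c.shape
(5, 3)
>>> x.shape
(7, 19, 3)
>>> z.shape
(19, 5, 2, 7)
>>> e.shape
(7, 3, 5)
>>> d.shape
(19, 3)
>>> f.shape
()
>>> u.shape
(7, 5, 19)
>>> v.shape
(7, 5, 19)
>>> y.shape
(3, 5, 3)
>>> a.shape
(2,)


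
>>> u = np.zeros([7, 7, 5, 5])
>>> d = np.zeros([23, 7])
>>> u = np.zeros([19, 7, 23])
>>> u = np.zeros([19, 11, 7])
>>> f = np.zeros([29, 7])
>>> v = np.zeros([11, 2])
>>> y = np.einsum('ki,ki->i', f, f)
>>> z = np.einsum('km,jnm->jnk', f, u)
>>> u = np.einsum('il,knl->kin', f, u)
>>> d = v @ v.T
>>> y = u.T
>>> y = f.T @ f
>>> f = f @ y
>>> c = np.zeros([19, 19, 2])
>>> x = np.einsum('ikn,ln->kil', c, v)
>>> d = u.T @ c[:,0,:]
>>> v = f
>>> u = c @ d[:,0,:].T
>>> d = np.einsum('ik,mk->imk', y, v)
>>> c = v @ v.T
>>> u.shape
(19, 19, 11)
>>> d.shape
(7, 29, 7)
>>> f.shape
(29, 7)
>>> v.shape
(29, 7)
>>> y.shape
(7, 7)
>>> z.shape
(19, 11, 29)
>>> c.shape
(29, 29)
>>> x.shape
(19, 19, 11)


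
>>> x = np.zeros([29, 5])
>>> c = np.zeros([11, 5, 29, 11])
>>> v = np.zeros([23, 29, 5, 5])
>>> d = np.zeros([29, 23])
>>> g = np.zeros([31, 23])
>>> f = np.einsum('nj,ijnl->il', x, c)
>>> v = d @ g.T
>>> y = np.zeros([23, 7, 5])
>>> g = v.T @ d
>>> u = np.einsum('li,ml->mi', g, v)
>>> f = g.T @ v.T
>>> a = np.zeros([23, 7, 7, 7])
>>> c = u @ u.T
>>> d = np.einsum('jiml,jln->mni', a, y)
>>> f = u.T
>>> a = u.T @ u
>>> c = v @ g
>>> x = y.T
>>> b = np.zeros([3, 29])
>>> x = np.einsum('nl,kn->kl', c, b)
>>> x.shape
(3, 23)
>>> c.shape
(29, 23)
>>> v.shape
(29, 31)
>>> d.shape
(7, 5, 7)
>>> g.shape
(31, 23)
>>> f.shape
(23, 29)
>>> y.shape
(23, 7, 5)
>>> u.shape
(29, 23)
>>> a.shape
(23, 23)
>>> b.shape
(3, 29)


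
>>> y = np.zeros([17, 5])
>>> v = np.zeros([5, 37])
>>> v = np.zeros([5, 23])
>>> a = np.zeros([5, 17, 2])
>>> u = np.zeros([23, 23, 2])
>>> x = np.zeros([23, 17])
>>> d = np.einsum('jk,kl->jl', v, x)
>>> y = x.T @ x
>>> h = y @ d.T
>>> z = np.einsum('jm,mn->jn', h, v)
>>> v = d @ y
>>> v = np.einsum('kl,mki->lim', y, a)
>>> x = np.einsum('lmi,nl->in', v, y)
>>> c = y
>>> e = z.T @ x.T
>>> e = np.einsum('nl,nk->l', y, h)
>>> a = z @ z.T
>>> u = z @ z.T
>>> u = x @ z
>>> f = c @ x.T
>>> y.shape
(17, 17)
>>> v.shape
(17, 2, 5)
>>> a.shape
(17, 17)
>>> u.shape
(5, 23)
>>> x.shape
(5, 17)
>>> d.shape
(5, 17)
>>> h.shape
(17, 5)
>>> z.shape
(17, 23)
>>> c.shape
(17, 17)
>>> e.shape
(17,)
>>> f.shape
(17, 5)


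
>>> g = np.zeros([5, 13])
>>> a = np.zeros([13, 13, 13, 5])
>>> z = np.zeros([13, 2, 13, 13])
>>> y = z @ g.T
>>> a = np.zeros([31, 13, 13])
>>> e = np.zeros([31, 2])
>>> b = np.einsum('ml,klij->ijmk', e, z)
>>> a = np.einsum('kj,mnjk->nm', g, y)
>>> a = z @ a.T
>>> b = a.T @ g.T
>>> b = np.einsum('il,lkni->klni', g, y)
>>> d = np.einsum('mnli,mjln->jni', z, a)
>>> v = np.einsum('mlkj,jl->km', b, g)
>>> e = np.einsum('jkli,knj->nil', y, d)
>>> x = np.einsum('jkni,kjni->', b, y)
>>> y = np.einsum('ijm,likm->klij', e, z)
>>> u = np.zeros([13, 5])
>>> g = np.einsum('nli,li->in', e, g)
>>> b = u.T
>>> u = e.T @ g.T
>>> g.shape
(13, 2)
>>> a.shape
(13, 2, 13, 2)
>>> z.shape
(13, 2, 13, 13)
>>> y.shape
(13, 13, 2, 5)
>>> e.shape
(2, 5, 13)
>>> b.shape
(5, 13)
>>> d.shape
(2, 2, 13)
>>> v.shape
(13, 2)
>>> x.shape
()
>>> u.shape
(13, 5, 13)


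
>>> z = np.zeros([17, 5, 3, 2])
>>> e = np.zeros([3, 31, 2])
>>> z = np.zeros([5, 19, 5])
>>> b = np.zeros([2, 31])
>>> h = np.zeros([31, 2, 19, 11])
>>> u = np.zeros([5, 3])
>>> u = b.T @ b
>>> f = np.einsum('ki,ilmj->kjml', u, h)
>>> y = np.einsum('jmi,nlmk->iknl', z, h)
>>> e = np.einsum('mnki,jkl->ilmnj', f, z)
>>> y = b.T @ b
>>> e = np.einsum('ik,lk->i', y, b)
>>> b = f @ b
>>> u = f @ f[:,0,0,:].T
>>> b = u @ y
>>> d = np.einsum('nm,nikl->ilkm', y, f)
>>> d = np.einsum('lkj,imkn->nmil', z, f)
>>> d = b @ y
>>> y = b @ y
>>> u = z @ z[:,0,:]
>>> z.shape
(5, 19, 5)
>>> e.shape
(31,)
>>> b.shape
(31, 11, 19, 31)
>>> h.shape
(31, 2, 19, 11)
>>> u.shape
(5, 19, 5)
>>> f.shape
(31, 11, 19, 2)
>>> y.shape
(31, 11, 19, 31)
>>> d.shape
(31, 11, 19, 31)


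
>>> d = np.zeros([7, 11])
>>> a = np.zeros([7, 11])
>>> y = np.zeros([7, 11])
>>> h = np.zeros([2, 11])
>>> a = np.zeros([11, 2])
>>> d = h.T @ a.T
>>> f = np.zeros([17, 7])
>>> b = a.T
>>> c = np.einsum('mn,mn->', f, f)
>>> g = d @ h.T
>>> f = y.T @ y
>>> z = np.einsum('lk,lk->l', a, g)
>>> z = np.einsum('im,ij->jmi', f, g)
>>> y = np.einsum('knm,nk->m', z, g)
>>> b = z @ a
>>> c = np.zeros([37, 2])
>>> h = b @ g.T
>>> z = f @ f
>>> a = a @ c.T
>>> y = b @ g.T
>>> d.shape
(11, 11)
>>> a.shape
(11, 37)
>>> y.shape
(2, 11, 11)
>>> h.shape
(2, 11, 11)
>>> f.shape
(11, 11)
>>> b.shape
(2, 11, 2)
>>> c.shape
(37, 2)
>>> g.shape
(11, 2)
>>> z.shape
(11, 11)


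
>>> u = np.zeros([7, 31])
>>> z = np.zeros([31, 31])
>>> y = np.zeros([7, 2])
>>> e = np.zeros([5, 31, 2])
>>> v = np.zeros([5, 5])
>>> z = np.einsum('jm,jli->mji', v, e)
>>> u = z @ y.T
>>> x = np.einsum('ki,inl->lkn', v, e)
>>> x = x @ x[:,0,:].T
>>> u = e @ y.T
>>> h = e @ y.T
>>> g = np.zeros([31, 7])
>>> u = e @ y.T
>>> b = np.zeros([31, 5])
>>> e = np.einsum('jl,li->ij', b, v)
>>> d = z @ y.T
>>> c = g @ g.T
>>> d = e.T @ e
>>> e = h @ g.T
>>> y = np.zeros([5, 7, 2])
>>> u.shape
(5, 31, 7)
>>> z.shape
(5, 5, 2)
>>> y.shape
(5, 7, 2)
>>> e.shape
(5, 31, 31)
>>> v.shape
(5, 5)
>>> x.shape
(2, 5, 2)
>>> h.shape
(5, 31, 7)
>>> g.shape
(31, 7)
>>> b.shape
(31, 5)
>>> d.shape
(31, 31)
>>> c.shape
(31, 31)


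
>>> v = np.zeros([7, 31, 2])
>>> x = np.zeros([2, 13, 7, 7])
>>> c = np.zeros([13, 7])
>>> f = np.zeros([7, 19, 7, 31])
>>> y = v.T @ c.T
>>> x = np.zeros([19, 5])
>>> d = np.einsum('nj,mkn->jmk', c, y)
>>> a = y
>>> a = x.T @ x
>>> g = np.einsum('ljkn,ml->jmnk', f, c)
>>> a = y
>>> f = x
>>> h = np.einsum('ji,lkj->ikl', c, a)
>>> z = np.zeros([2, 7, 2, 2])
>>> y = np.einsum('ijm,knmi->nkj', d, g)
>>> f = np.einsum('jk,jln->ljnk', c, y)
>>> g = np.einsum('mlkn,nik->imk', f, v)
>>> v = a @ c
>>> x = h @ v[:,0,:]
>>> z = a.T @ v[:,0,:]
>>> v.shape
(2, 31, 7)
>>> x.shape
(7, 31, 7)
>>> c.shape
(13, 7)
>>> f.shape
(19, 13, 2, 7)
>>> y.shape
(13, 19, 2)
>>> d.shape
(7, 2, 31)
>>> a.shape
(2, 31, 13)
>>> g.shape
(31, 19, 2)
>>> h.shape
(7, 31, 2)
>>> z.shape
(13, 31, 7)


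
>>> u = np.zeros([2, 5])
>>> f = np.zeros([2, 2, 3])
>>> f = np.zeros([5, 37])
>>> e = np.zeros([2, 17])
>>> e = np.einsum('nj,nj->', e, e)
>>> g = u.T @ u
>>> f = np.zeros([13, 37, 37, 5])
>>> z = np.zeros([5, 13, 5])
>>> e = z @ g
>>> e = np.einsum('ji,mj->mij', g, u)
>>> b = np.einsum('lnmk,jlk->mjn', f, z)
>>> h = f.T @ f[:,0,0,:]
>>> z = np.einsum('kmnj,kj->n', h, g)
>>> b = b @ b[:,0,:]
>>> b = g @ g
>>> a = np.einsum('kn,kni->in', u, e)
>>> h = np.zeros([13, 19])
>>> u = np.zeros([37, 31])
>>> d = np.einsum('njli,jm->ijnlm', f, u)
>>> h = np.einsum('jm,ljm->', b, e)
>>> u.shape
(37, 31)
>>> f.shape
(13, 37, 37, 5)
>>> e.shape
(2, 5, 5)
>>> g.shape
(5, 5)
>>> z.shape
(37,)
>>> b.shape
(5, 5)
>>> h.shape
()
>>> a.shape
(5, 5)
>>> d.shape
(5, 37, 13, 37, 31)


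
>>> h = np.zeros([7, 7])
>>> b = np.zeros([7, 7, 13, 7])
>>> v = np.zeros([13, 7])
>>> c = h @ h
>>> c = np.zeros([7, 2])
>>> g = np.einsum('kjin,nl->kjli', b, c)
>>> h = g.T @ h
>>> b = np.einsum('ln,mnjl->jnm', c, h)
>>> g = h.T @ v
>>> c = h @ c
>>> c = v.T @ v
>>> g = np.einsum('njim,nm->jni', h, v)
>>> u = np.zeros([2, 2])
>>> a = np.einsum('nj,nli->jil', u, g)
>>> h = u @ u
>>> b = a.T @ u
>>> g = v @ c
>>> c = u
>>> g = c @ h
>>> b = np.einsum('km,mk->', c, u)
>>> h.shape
(2, 2)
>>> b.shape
()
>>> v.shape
(13, 7)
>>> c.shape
(2, 2)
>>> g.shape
(2, 2)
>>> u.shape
(2, 2)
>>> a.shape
(2, 7, 13)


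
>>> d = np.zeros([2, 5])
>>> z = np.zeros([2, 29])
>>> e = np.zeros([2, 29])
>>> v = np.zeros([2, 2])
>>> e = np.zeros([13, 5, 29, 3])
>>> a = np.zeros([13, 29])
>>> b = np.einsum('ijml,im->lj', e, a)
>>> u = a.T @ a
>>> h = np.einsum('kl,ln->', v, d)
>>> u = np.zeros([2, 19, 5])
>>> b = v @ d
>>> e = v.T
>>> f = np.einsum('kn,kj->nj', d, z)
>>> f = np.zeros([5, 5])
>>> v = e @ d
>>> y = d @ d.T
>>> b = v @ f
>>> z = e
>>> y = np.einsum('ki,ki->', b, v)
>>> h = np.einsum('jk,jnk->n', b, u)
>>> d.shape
(2, 5)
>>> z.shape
(2, 2)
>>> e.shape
(2, 2)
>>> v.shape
(2, 5)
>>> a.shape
(13, 29)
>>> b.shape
(2, 5)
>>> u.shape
(2, 19, 5)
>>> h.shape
(19,)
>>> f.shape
(5, 5)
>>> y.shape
()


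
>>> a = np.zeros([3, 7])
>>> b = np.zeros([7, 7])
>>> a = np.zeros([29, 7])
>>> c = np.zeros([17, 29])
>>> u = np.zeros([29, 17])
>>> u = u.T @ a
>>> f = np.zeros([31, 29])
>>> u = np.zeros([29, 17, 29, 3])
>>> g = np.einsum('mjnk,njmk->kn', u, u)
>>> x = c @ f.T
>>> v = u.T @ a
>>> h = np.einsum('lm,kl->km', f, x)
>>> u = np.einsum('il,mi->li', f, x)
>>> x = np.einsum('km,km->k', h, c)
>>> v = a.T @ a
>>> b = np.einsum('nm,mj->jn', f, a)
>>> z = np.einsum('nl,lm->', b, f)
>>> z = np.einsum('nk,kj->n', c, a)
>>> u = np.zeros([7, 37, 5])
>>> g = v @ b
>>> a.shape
(29, 7)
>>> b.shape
(7, 31)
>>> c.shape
(17, 29)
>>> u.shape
(7, 37, 5)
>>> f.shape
(31, 29)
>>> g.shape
(7, 31)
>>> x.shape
(17,)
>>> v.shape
(7, 7)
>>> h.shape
(17, 29)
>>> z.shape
(17,)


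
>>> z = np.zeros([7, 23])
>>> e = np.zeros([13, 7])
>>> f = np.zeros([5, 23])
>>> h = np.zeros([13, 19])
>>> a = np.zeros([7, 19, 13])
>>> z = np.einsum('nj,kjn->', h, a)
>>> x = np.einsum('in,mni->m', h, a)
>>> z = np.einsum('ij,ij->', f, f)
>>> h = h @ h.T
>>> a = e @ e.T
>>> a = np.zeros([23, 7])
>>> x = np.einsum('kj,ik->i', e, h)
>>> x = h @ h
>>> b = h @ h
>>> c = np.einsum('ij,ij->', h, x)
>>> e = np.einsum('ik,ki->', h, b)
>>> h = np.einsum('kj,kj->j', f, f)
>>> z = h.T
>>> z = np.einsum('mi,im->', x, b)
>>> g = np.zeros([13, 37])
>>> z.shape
()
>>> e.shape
()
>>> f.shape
(5, 23)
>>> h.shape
(23,)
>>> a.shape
(23, 7)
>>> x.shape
(13, 13)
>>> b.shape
(13, 13)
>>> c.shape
()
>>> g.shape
(13, 37)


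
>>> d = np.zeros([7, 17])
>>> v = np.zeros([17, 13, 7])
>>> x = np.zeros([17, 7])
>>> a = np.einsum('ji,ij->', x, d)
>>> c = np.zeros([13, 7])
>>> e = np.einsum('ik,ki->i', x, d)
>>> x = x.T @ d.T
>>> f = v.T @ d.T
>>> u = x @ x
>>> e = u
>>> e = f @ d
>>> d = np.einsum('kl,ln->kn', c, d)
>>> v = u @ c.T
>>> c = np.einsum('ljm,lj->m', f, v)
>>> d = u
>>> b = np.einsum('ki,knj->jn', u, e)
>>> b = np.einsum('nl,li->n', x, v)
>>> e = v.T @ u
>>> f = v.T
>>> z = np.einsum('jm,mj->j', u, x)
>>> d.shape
(7, 7)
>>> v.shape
(7, 13)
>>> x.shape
(7, 7)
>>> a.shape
()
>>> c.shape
(7,)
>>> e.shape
(13, 7)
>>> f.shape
(13, 7)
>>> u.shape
(7, 7)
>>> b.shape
(7,)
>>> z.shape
(7,)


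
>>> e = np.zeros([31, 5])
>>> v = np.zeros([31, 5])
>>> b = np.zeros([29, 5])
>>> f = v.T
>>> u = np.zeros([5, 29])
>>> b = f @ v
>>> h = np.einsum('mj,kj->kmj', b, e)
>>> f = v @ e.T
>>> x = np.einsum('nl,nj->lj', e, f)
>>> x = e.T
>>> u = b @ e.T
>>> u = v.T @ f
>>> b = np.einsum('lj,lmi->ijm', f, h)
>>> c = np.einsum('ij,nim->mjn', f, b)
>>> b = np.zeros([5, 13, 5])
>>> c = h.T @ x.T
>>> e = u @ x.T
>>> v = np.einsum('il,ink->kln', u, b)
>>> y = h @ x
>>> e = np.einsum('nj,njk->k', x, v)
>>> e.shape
(13,)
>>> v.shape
(5, 31, 13)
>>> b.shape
(5, 13, 5)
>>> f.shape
(31, 31)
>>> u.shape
(5, 31)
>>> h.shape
(31, 5, 5)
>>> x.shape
(5, 31)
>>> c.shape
(5, 5, 5)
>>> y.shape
(31, 5, 31)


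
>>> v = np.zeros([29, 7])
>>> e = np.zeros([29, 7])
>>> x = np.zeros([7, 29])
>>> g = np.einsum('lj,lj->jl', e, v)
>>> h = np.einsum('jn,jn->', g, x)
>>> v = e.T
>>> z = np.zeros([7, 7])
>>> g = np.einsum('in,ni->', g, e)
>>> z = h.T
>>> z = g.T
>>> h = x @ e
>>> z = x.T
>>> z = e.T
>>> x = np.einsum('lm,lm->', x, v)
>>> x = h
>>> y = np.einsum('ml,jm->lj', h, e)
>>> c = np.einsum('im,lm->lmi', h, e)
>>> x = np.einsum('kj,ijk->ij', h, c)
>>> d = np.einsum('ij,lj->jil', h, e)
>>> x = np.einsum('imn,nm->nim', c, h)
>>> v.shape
(7, 29)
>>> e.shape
(29, 7)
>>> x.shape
(7, 29, 7)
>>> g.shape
()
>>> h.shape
(7, 7)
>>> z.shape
(7, 29)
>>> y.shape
(7, 29)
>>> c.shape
(29, 7, 7)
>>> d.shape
(7, 7, 29)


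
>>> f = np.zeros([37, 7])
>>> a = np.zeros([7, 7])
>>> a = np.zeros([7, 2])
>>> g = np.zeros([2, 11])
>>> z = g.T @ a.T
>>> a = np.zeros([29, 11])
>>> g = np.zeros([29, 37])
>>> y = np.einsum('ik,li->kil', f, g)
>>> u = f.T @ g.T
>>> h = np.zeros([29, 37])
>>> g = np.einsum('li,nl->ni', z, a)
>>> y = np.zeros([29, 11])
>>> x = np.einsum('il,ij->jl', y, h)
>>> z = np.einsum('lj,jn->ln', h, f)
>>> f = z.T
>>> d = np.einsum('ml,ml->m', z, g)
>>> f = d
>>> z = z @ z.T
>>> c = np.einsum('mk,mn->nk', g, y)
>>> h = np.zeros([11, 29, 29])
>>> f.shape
(29,)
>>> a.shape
(29, 11)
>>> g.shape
(29, 7)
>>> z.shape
(29, 29)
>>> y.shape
(29, 11)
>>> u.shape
(7, 29)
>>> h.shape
(11, 29, 29)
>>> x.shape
(37, 11)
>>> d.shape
(29,)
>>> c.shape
(11, 7)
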